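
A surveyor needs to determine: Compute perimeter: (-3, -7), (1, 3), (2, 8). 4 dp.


Sides: (-3, -7)->(1, 3): sqrt(116) = 10.77033, (1, 3)->(2, 8): sqrt(26) = 5.09902, (2, 8)->(-3, -7): sqrt(250) = 15.811388
Sum = 31.680738
Perimeter = 31.6807

31.6807


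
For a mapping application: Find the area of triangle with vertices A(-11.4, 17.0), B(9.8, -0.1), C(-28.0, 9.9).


Area = |x_A(y_B-y_C) + x_B(y_C-y_A) + x_C(y_A-y_B)|/2
= |114 + (-69.58) + (-478.8)|/2
= 434.38/2 = 217.19

217.19


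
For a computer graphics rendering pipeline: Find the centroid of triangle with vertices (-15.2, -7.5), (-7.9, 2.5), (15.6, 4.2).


Centroid = ((x_A+x_B+x_C)/3, (y_A+y_B+y_C)/3)
= (((-15.2)+(-7.9)+15.6)/3, ((-7.5)+2.5+4.2)/3)
= (-2.5, -0.2667)

(-2.5, -0.2667)


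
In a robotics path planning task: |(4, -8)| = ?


|u| = sqrt(4^2 + (-8)^2) = sqrt(80) = 8.9443

8.9443


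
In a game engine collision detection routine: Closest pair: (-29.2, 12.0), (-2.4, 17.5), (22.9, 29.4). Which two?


d(P0,P1) = 27.3585, d(P0,P2) = 54.9288, d(P1,P2) = 27.9589
Closest: P0 and P1

Closest pair: (-29.2, 12.0) and (-2.4, 17.5), distance = 27.3585


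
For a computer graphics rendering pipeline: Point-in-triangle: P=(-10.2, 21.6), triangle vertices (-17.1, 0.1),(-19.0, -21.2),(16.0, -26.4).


Cross products: AB x AP = 106.12, BC x BP = 1543.76, CA x CP = -894.5
All same sign? no

No, outside


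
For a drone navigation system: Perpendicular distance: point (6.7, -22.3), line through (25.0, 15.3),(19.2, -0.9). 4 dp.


|cross product| = 78.38
|line direction| = sqrt(296.08) = 17.207
Distance = 78.38/sqrt(296.08) = 4.5551

4.5551


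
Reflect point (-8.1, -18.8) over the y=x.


Reflection over y=x: (x,y) -> (y,x)
(-8.1, -18.8) -> (-18.8, -8.1)

(-18.8, -8.1)


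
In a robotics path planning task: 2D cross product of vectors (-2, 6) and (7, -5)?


u x v = u_x*v_y - u_y*v_x = (-2)*(-5) - 6*7
= 10 - 42 = -32

-32


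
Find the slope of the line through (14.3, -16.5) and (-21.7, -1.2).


slope = (y2-y1)/(x2-x1) = ((-1.2)-(-16.5))/((-21.7)-14.3) = 15.3/(-36) = -0.425

-0.425


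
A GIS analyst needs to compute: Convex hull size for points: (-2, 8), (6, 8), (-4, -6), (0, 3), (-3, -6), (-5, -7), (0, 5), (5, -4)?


Convex hull vertices (CCW): (-5, -7), (5, -4), (6, 8), (-2, 8)
Count = 4

4


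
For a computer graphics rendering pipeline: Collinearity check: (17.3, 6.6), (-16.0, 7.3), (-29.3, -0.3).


Cross product: ((-16)-17.3)*((-0.3)-6.6) - (7.3-6.6)*((-29.3)-17.3)
= 262.39

No, not collinear


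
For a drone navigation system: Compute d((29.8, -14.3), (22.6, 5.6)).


dx=-7.2, dy=19.9
d^2 = (-7.2)^2 + 19.9^2 = 447.85
d = sqrt(447.85) = 21.1625

21.1625


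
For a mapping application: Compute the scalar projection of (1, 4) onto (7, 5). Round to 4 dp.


u.v = 27, |v| = sqrt(74) = 8.6023
Scalar projection = u.v / |v| = 27 / sqrt(74) = 3.1387

3.1387


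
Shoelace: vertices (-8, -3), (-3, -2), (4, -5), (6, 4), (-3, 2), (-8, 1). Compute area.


Shoelace sum: ((-8)*(-2) - (-3)*(-3)) + ((-3)*(-5) - 4*(-2)) + (4*4 - 6*(-5)) + (6*2 - (-3)*4) + ((-3)*1 - (-8)*2) + ((-8)*(-3) - (-8)*1)
= 145
Area = |145|/2 = 72.5

72.5


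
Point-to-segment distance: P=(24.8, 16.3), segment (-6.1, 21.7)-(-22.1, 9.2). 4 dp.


Project P onto AB: t = 0 (clamped to [0,1])
Closest point on segment: (-6.1, 21.7)
Distance: 31.3683

31.3683


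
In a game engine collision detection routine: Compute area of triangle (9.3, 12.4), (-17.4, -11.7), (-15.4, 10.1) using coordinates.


Area = |x_A(y_B-y_C) + x_B(y_C-y_A) + x_C(y_A-y_B)|/2
= |(-202.74) + 40.02 + (-371.14)|/2
= 533.86/2 = 266.93

266.93


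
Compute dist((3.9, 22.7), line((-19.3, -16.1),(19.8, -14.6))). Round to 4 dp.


|cross product| = 1482.28
|line direction| = sqrt(1531.06) = 39.1288
Distance = 1482.28/sqrt(1531.06) = 37.8821

37.8821


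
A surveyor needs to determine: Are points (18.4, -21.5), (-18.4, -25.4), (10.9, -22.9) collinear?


Cross product: ((-18.4)-18.4)*((-22.9)-(-21.5)) - ((-25.4)-(-21.5))*(10.9-18.4)
= 22.27

No, not collinear


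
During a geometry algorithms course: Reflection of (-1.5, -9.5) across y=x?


Reflection over y=x: (x,y) -> (y,x)
(-1.5, -9.5) -> (-9.5, -1.5)

(-9.5, -1.5)


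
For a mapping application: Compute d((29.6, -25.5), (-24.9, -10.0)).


dx=-54.5, dy=15.5
d^2 = (-54.5)^2 + 15.5^2 = 3210.5
d = sqrt(3210.5) = 56.6613

56.6613


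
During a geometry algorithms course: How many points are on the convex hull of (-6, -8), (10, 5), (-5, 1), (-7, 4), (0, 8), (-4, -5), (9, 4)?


Convex hull vertices (CCW): (-7, 4), (-6, -8), (9, 4), (10, 5), (0, 8)
Count = 5

5


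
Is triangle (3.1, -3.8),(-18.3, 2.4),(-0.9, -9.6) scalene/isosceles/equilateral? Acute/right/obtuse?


Side lengths squared: AB^2=496.4, BC^2=446.76, CA^2=49.64
Sorted: [49.64, 446.76, 496.4]
By sides: Scalene, By angles: Right

Scalene, Right


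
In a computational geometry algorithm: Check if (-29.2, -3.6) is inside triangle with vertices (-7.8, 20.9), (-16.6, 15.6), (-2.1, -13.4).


Cross products: AB x AP = 102.18, BC x BP = -643.8, CA x CP = 873.67
All same sign? no

No, outside


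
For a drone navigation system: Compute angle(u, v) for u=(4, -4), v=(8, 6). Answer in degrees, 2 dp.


u.v = 8, |u| = sqrt(32) = 5.6569, |v| = sqrt(100) = 10
cos(theta) = u.v/(|u||v|) = 8/sqrt(3200) = 0.141421
theta = acos(0.141421) = 81.87 degrees

81.87 degrees


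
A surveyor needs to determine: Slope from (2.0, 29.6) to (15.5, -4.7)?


slope = (y2-y1)/(x2-x1) = ((-4.7)-29.6)/(15.5-2) = (-34.3)/13.5 = -2.5407

-2.5407


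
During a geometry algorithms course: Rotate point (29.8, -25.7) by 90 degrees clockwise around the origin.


90° CW: (x,y) -> (y, -x)
(29.8,-25.7) -> (-25.7, -29.8)

(-25.7, -29.8)


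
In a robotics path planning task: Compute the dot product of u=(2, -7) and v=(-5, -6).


u . v = u_x*v_x + u_y*v_y = 2*(-5) + (-7)*(-6)
= (-10) + 42 = 32

32


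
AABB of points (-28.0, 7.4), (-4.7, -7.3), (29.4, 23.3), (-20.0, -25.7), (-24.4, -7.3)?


x range: [-28, 29.4]
y range: [-25.7, 23.3]
Bounding box: (-28,-25.7) to (29.4,23.3)

(-28,-25.7) to (29.4,23.3)


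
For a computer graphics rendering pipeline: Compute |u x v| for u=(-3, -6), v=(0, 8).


|u x v| = |(-3)*8 - (-6)*0|
= |(-24) - 0| = 24

24


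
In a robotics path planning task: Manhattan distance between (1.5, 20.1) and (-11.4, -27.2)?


|1.5-(-11.4)| + |20.1-(-27.2)| = 12.9 + 47.3 = 60.2

60.2


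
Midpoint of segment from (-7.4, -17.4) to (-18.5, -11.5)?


M = (((-7.4)+(-18.5))/2, ((-17.4)+(-11.5))/2)
= (-12.95, -14.45)

(-12.95, -14.45)


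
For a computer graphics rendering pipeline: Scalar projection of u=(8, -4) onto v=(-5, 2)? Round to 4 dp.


u.v = -48, |v| = sqrt(29) = 5.3852
Scalar projection = u.v / |v| = -48 / sqrt(29) = -8.9134

-8.9134


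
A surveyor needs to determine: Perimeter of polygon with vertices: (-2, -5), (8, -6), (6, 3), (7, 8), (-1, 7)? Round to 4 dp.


Sides: (-2, -5)->(8, -6): sqrt(101) = 10.049876, (8, -6)->(6, 3): sqrt(85) = 9.219544, (6, 3)->(7, 8): sqrt(26) = 5.09902, (7, 8)->(-1, 7): sqrt(65) = 8.062258, (-1, 7)->(-2, -5): sqrt(145) = 12.041595
Sum = 44.472293
Perimeter = 44.4723

44.4723


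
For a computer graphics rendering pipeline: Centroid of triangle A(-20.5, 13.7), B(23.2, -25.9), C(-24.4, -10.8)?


Centroid = ((x_A+x_B+x_C)/3, (y_A+y_B+y_C)/3)
= (((-20.5)+23.2+(-24.4))/3, (13.7+(-25.9)+(-10.8))/3)
= (-7.2333, -7.6667)

(-7.2333, -7.6667)


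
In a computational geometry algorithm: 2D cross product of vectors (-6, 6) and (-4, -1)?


u x v = u_x*v_y - u_y*v_x = (-6)*(-1) - 6*(-4)
= 6 - (-24) = 30

30


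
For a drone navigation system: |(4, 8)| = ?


|u| = sqrt(4^2 + 8^2) = sqrt(80) = 8.9443

8.9443


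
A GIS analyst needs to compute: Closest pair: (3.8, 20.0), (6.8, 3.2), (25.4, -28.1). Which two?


d(P0,P1) = 17.0658, d(P0,P2) = 52.7273, d(P1,P2) = 36.4095
Closest: P0 and P1

Closest pair: (3.8, 20.0) and (6.8, 3.2), distance = 17.0658


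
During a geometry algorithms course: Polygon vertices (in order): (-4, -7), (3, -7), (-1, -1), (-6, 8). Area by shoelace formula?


Shoelace sum: ((-4)*(-7) - 3*(-7)) + (3*(-1) - (-1)*(-7)) + ((-1)*8 - (-6)*(-1)) + ((-6)*(-7) - (-4)*8)
= 99
Area = |99|/2 = 49.5

49.5


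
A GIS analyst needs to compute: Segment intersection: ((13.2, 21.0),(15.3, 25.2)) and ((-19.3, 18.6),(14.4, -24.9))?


Cross products: d1=1494.63, d2=1727.52, d3=131.46, d4=-101.43
d1*d2 < 0 and d3*d4 < 0? no

No, they don't intersect


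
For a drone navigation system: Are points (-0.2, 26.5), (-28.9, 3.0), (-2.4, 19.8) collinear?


Cross product: ((-28.9)-(-0.2))*(19.8-26.5) - (3-26.5)*((-2.4)-(-0.2))
= 140.59

No, not collinear


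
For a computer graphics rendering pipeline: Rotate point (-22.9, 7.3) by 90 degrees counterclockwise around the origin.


90° CCW: (x,y) -> (-y, x)
(-22.9,7.3) -> (-7.3, -22.9)

(-7.3, -22.9)


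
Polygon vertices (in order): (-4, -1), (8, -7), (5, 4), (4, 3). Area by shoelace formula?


Shoelace sum: ((-4)*(-7) - 8*(-1)) + (8*4 - 5*(-7)) + (5*3 - 4*4) + (4*(-1) - (-4)*3)
= 110
Area = |110|/2 = 55

55


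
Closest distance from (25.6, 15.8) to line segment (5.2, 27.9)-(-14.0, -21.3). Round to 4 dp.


Project P onto AB: t = 0.073 (clamped to [0,1])
Closest point on segment: (3.7982, 24.308)
Distance: 23.403

23.403


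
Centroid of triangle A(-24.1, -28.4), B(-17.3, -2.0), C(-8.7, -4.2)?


Centroid = ((x_A+x_B+x_C)/3, (y_A+y_B+y_C)/3)
= (((-24.1)+(-17.3)+(-8.7))/3, ((-28.4)+(-2)+(-4.2))/3)
= (-16.7, -11.5333)

(-16.7, -11.5333)


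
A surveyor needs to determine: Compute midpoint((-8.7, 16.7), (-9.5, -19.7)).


M = (((-8.7)+(-9.5))/2, (16.7+(-19.7))/2)
= (-9.1, -1.5)

(-9.1, -1.5)


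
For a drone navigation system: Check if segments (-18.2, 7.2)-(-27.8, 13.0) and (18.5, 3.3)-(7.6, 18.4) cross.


Cross products: d1=511.66, d2=593.4, d3=-175.42, d4=-257.16
d1*d2 < 0 and d3*d4 < 0? no

No, they don't intersect


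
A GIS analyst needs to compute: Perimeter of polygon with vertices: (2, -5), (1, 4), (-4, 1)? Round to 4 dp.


Sides: (2, -5)->(1, 4): sqrt(82) = 9.055385, (1, 4)->(-4, 1): sqrt(34) = 5.830952, (-4, 1)->(2, -5): sqrt(72) = 8.485281
Sum = 23.371618
Perimeter = 23.3716

23.3716


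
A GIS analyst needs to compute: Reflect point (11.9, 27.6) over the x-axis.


Reflection over x-axis: (x,y) -> (x,-y)
(11.9, 27.6) -> (11.9, -27.6)

(11.9, -27.6)


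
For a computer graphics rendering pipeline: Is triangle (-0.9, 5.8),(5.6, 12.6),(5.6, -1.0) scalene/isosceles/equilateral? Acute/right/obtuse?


Side lengths squared: AB^2=88.49, BC^2=184.96, CA^2=88.49
Sorted: [88.49, 88.49, 184.96]
By sides: Isosceles, By angles: Obtuse

Isosceles, Obtuse


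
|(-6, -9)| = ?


|u| = sqrt((-6)^2 + (-9)^2) = sqrt(117) = 10.8167

10.8167


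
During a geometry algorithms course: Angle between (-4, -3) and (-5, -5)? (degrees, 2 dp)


u.v = 35, |u| = sqrt(25) = 5, |v| = sqrt(50) = 7.0711
cos(theta) = u.v/(|u||v|) = 35/sqrt(1250) = 0.989949
theta = acos(0.989949) = 8.13 degrees

8.13 degrees


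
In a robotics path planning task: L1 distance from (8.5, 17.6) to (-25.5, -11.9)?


|8.5-(-25.5)| + |17.6-(-11.9)| = 34 + 29.5 = 63.5

63.5


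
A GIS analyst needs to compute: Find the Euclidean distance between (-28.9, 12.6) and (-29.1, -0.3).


dx=-0.2, dy=-12.9
d^2 = (-0.2)^2 + (-12.9)^2 = 166.45
d = sqrt(166.45) = 12.9016

12.9016


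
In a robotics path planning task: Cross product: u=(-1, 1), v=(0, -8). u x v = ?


u x v = u_x*v_y - u_y*v_x = (-1)*(-8) - 1*0
= 8 - 0 = 8

8


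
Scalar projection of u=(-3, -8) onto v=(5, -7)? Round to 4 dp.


u.v = 41, |v| = sqrt(74) = 8.6023
Scalar projection = u.v / |v| = 41 / sqrt(74) = 4.7662

4.7662


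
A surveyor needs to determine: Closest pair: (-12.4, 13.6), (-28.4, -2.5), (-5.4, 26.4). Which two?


d(P0,P1) = 22.6982, d(P0,P2) = 14.589, d(P1,P2) = 36.9352
Closest: P0 and P2

Closest pair: (-12.4, 13.6) and (-5.4, 26.4), distance = 14.589


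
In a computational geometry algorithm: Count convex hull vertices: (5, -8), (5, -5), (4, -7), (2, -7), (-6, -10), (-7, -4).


Convex hull vertices (CCW): (-7, -4), (-6, -10), (5, -8), (5, -5)
Count = 4

4


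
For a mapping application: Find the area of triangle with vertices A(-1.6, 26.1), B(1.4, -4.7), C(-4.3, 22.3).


Area = |x_A(y_B-y_C) + x_B(y_C-y_A) + x_C(y_A-y_B)|/2
= |43.2 + (-5.32) + (-132.44)|/2
= 94.56/2 = 47.28

47.28


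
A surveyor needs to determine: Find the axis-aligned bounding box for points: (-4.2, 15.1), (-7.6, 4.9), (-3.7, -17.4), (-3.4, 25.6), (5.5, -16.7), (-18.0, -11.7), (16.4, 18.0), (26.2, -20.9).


x range: [-18, 26.2]
y range: [-20.9, 25.6]
Bounding box: (-18,-20.9) to (26.2,25.6)

(-18,-20.9) to (26.2,25.6)


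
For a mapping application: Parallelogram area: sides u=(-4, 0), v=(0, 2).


|u x v| = |(-4)*2 - 0*0|
= |(-8) - 0| = 8

8


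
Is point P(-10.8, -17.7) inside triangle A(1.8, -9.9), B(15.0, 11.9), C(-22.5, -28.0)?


Cross products: AB x AP = 171.72, BC x BP = 80.58, CA x CP = 38.52
All same sign? yes

Yes, inside


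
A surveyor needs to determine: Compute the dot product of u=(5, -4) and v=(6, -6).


u . v = u_x*v_x + u_y*v_y = 5*6 + (-4)*(-6)
= 30 + 24 = 54

54


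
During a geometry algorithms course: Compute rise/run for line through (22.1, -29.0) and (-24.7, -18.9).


slope = (y2-y1)/(x2-x1) = ((-18.9)-(-29))/((-24.7)-22.1) = 10.1/(-46.8) = -0.2158

-0.2158


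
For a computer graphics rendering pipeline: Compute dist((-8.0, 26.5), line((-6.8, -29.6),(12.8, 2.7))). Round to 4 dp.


|cross product| = 1138.32
|line direction| = sqrt(1427.45) = 37.7816
Distance = 1138.32/sqrt(1427.45) = 30.1289

30.1289


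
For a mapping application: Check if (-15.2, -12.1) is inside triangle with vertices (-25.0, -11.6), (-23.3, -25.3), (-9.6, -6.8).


Cross products: AB x AP = 133.41, BC x BP = 30.99, CA x CP = 54.74
All same sign? yes

Yes, inside


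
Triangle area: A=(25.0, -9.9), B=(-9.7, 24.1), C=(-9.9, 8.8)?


Area = |x_A(y_B-y_C) + x_B(y_C-y_A) + x_C(y_A-y_B)|/2
= |382.5 + (-181.39) + 336.6|/2
= 537.71/2 = 268.855

268.855


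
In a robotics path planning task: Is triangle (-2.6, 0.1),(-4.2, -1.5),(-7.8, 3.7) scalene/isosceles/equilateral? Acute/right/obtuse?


Side lengths squared: AB^2=5.12, BC^2=40, CA^2=40
Sorted: [5.12, 40, 40]
By sides: Isosceles, By angles: Acute

Isosceles, Acute


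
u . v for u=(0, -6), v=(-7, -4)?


u . v = u_x*v_x + u_y*v_y = 0*(-7) + (-6)*(-4)
= 0 + 24 = 24

24


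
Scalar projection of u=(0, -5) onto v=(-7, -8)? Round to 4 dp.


u.v = 40, |v| = sqrt(113) = 10.6301
Scalar projection = u.v / |v| = 40 / sqrt(113) = 3.7629

3.7629


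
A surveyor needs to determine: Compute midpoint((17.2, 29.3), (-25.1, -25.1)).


M = ((17.2+(-25.1))/2, (29.3+(-25.1))/2)
= (-3.95, 2.1)

(-3.95, 2.1)


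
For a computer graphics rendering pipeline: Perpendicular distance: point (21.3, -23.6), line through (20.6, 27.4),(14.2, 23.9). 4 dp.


|cross product| = 328.85
|line direction| = sqrt(53.21) = 7.2945
Distance = 328.85/sqrt(53.21) = 45.0818

45.0818


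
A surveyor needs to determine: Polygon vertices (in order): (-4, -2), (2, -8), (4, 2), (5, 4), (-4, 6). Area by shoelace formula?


Shoelace sum: ((-4)*(-8) - 2*(-2)) + (2*2 - 4*(-8)) + (4*4 - 5*2) + (5*6 - (-4)*4) + ((-4)*(-2) - (-4)*6)
= 156
Area = |156|/2 = 78

78


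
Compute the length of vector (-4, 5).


|u| = sqrt((-4)^2 + 5^2) = sqrt(41) = 6.4031

6.4031


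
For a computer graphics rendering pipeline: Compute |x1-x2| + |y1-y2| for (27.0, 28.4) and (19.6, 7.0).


|27-19.6| + |28.4-7| = 7.4 + 21.4 = 28.8

28.8


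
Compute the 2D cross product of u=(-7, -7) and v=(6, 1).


u x v = u_x*v_y - u_y*v_x = (-7)*1 - (-7)*6
= (-7) - (-42) = 35

35


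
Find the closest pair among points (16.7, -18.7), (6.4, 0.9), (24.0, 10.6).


d(P0,P1) = 22.1416, d(P0,P2) = 30.1957, d(P1,P2) = 20.096
Closest: P1 and P2

Closest pair: (6.4, 0.9) and (24.0, 10.6), distance = 20.096


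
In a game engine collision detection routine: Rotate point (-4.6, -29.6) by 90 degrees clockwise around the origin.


90° CW: (x,y) -> (y, -x)
(-4.6,-29.6) -> (-29.6, 4.6)

(-29.6, 4.6)


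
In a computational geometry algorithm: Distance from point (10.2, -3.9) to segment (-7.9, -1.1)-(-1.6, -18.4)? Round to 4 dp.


Project P onto AB: t = 0.4793 (clamped to [0,1])
Closest point on segment: (-4.8805, -9.3917)
Distance: 16.0493

16.0493


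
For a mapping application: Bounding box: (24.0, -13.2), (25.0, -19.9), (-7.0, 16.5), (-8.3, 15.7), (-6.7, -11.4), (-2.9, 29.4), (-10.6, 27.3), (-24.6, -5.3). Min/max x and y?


x range: [-24.6, 25]
y range: [-19.9, 29.4]
Bounding box: (-24.6,-19.9) to (25,29.4)

(-24.6,-19.9) to (25,29.4)


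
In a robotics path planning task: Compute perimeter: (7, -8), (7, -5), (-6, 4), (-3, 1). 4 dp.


Sides: (7, -8)->(7, -5): sqrt(9) = 3, (7, -5)->(-6, 4): sqrt(250) = 15.811388, (-6, 4)->(-3, 1): sqrt(18) = 4.242641, (-3, 1)->(7, -8): sqrt(181) = 13.453624
Sum = 36.507653
Perimeter = 36.5077

36.5077


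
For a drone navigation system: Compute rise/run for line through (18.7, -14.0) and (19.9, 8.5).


slope = (y2-y1)/(x2-x1) = (8.5-(-14))/(19.9-18.7) = 22.5/1.2 = 18.75

18.75


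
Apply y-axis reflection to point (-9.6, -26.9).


Reflection over y-axis: (x,y) -> (-x,y)
(-9.6, -26.9) -> (9.6, -26.9)

(9.6, -26.9)


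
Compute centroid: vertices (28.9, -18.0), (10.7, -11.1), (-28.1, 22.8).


Centroid = ((x_A+x_B+x_C)/3, (y_A+y_B+y_C)/3)
= ((28.9+10.7+(-28.1))/3, ((-18)+(-11.1)+22.8)/3)
= (3.8333, -2.1)

(3.8333, -2.1)


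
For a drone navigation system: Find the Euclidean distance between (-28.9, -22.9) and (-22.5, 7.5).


dx=6.4, dy=30.4
d^2 = 6.4^2 + 30.4^2 = 965.12
d = sqrt(965.12) = 31.0664

31.0664


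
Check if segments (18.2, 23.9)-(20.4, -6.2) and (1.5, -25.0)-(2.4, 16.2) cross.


Cross products: d1=-644.03, d2=-761.76, d3=-610.25, d4=-492.52
d1*d2 < 0 and d3*d4 < 0? no

No, they don't intersect


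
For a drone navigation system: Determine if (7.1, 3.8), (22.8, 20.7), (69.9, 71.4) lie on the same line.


Cross product: (22.8-7.1)*(71.4-3.8) - (20.7-3.8)*(69.9-7.1)
= 0

Yes, collinear


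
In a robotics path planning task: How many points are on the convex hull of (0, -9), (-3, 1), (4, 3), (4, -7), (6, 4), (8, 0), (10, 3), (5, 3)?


Convex hull vertices (CCW): (-3, 1), (0, -9), (4, -7), (10, 3), (6, 4)
Count = 5

5


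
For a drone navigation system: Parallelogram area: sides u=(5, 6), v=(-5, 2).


|u x v| = |5*2 - 6*(-5)|
= |10 - (-30)| = 40

40


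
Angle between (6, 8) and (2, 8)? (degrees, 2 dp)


u.v = 76, |u| = sqrt(100) = 10, |v| = sqrt(68) = 8.2462
cos(theta) = u.v/(|u||v|) = 76/sqrt(6800) = 0.921635
theta = acos(0.921635) = 22.83 degrees

22.83 degrees


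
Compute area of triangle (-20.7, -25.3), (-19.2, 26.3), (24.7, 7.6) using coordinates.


Area = |x_A(y_B-y_C) + x_B(y_C-y_A) + x_C(y_A-y_B)|/2
= |(-387.09) + (-631.68) + (-1274.52)|/2
= 2293.29/2 = 1146.645

1146.645


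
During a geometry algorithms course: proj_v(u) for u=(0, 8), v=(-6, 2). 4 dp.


u.v = 16, |v| = sqrt(40) = 6.3246
Scalar projection = u.v / |v| = 16 / sqrt(40) = 2.5298

2.5298


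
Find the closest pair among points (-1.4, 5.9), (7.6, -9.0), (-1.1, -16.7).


d(P0,P1) = 17.4072, d(P0,P2) = 22.602, d(P1,P2) = 11.6181
Closest: P1 and P2

Closest pair: (7.6, -9.0) and (-1.1, -16.7), distance = 11.6181


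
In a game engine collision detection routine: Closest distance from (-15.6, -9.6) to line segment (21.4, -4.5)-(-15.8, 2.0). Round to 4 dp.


Project P onto AB: t = 0.9419 (clamped to [0,1])
Closest point on segment: (-13.6391, 1.6224)
Distance: 11.3924

11.3924


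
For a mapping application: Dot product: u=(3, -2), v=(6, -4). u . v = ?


u . v = u_x*v_x + u_y*v_y = 3*6 + (-2)*(-4)
= 18 + 8 = 26

26


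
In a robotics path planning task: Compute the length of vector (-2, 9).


|u| = sqrt((-2)^2 + 9^2) = sqrt(85) = 9.2195

9.2195


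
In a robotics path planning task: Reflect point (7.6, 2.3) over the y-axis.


Reflection over y-axis: (x,y) -> (-x,y)
(7.6, 2.3) -> (-7.6, 2.3)

(-7.6, 2.3)


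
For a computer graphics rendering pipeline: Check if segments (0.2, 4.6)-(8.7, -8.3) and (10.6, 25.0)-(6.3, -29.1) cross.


Cross products: d1=-474.92, d2=40.4, d3=307.56, d4=-207.76
d1*d2 < 0 and d3*d4 < 0? yes

Yes, they intersect


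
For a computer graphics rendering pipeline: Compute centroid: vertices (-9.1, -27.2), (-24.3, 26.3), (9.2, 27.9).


Centroid = ((x_A+x_B+x_C)/3, (y_A+y_B+y_C)/3)
= (((-9.1)+(-24.3)+9.2)/3, ((-27.2)+26.3+27.9)/3)
= (-8.0667, 9)

(-8.0667, 9)


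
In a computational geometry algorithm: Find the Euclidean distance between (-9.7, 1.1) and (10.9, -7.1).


dx=20.6, dy=-8.2
d^2 = 20.6^2 + (-8.2)^2 = 491.6
d = sqrt(491.6) = 22.1721

22.1721


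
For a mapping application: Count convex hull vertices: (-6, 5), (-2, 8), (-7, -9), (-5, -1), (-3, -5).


Convex hull vertices (CCW): (-7, -9), (-3, -5), (-2, 8), (-6, 5)
Count = 4

4


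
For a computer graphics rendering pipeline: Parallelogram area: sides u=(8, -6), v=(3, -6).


|u x v| = |8*(-6) - (-6)*3|
= |(-48) - (-18)| = 30

30


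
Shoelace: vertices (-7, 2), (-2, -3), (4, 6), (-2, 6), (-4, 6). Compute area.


Shoelace sum: ((-7)*(-3) - (-2)*2) + ((-2)*6 - 4*(-3)) + (4*6 - (-2)*6) + ((-2)*6 - (-4)*6) + ((-4)*2 - (-7)*6)
= 107
Area = |107|/2 = 53.5

53.5


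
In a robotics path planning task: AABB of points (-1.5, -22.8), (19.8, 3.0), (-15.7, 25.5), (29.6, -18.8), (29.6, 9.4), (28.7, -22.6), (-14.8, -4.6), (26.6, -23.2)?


x range: [-15.7, 29.6]
y range: [-23.2, 25.5]
Bounding box: (-15.7,-23.2) to (29.6,25.5)

(-15.7,-23.2) to (29.6,25.5)


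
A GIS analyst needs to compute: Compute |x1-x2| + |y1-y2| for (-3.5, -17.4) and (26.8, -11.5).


|(-3.5)-26.8| + |(-17.4)-(-11.5)| = 30.3 + 5.9 = 36.2

36.2


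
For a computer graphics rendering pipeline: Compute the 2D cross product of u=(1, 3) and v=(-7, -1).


u x v = u_x*v_y - u_y*v_x = 1*(-1) - 3*(-7)
= (-1) - (-21) = 20

20


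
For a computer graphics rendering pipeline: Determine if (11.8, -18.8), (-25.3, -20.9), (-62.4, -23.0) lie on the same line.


Cross product: ((-25.3)-11.8)*((-23)-(-18.8)) - ((-20.9)-(-18.8))*((-62.4)-11.8)
= 0

Yes, collinear


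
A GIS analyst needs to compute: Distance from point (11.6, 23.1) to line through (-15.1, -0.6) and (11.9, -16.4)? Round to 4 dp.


|cross product| = 1061.76
|line direction| = sqrt(978.64) = 31.2832
Distance = 1061.76/sqrt(978.64) = 33.9402

33.9402


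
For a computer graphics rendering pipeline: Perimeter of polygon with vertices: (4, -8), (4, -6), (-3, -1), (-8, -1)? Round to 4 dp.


Sides: (4, -8)->(4, -6): sqrt(4) = 2, (4, -6)->(-3, -1): sqrt(74) = 8.602325, (-3, -1)->(-8, -1): sqrt(25) = 5, (-8, -1)->(4, -8): sqrt(193) = 13.892444
Sum = 29.494769
Perimeter = 29.4948

29.4948


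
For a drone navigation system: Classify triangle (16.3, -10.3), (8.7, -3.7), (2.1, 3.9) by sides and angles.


Side lengths squared: AB^2=101.32, BC^2=101.32, CA^2=403.28
Sorted: [101.32, 101.32, 403.28]
By sides: Isosceles, By angles: Obtuse

Isosceles, Obtuse


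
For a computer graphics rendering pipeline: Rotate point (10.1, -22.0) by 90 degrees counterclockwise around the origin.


90° CCW: (x,y) -> (-y, x)
(10.1,-22) -> (22, 10.1)

(22, 10.1)


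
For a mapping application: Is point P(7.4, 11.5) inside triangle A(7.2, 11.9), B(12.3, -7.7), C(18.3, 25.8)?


Cross products: AB x AP = 1.88, BC x BP = 279.35, CA x CP = 7.22
All same sign? yes

Yes, inside


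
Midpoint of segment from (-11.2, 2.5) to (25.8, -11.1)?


M = (((-11.2)+25.8)/2, (2.5+(-11.1))/2)
= (7.3, -4.3)

(7.3, -4.3)


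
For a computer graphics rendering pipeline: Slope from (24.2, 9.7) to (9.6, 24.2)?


slope = (y2-y1)/(x2-x1) = (24.2-9.7)/(9.6-24.2) = 14.5/(-14.6) = -0.9932

-0.9932


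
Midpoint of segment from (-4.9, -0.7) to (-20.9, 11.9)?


M = (((-4.9)+(-20.9))/2, ((-0.7)+11.9)/2)
= (-12.9, 5.6)

(-12.9, 5.6)


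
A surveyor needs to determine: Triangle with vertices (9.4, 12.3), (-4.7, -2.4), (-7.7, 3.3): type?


Side lengths squared: AB^2=414.9, BC^2=41.49, CA^2=373.41
Sorted: [41.49, 373.41, 414.9]
By sides: Scalene, By angles: Right

Scalene, Right


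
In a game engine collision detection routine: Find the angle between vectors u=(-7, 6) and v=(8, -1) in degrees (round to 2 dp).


u.v = -62, |u| = sqrt(85) = 9.2195, |v| = sqrt(65) = 8.0623
cos(theta) = u.v/(|u||v|) = -62/sqrt(5525) = -0.834114
theta = acos(-0.834114) = 146.52 degrees

146.52 degrees


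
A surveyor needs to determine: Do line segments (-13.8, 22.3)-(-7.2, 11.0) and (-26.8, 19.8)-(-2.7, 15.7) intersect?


Cross products: d1=113.55, d2=-131.72, d3=-163.4, d4=81.87
d1*d2 < 0 and d3*d4 < 0? yes

Yes, they intersect


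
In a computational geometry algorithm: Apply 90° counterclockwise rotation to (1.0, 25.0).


90° CCW: (x,y) -> (-y, x)
(1,25) -> (-25, 1)

(-25, 1)


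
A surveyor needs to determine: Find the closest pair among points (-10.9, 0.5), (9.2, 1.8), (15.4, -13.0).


d(P0,P1) = 20.142, d(P0,P2) = 29.5625, d(P1,P2) = 16.0462
Closest: P1 and P2

Closest pair: (9.2, 1.8) and (15.4, -13.0), distance = 16.0462


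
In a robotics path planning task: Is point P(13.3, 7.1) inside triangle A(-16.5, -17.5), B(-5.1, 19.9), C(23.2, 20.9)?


Cross products: AB x AP = -834.08, BC x BP = -380.64, CA x CP = 167.7
All same sign? no

No, outside


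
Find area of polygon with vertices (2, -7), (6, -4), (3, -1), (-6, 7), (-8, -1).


Shoelace sum: (2*(-4) - 6*(-7)) + (6*(-1) - 3*(-4)) + (3*7 - (-6)*(-1)) + ((-6)*(-1) - (-8)*7) + ((-8)*(-7) - 2*(-1))
= 175
Area = |175|/2 = 87.5

87.5


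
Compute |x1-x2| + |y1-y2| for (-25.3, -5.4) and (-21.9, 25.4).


|(-25.3)-(-21.9)| + |(-5.4)-25.4| = 3.4 + 30.8 = 34.2

34.2


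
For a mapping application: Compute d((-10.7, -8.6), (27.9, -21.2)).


dx=38.6, dy=-12.6
d^2 = 38.6^2 + (-12.6)^2 = 1648.72
d = sqrt(1648.72) = 40.6044

40.6044


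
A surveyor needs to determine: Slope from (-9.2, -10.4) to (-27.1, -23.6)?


slope = (y2-y1)/(x2-x1) = ((-23.6)-(-10.4))/((-27.1)-(-9.2)) = (-13.2)/(-17.9) = 0.7374

0.7374


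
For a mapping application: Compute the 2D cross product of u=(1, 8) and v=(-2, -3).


u x v = u_x*v_y - u_y*v_x = 1*(-3) - 8*(-2)
= (-3) - (-16) = 13

13


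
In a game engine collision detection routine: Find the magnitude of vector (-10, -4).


|u| = sqrt((-10)^2 + (-4)^2) = sqrt(116) = 10.7703

10.7703


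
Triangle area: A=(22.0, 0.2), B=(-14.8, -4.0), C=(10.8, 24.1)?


Area = |x_A(y_B-y_C) + x_B(y_C-y_A) + x_C(y_A-y_B)|/2
= |(-618.2) + (-353.72) + 45.36|/2
= 926.56/2 = 463.28

463.28


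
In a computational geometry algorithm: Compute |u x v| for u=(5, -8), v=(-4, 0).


|u x v| = |5*0 - (-8)*(-4)|
= |0 - 32| = 32

32


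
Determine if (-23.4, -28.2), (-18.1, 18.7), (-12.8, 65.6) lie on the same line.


Cross product: ((-18.1)-(-23.4))*(65.6-(-28.2)) - (18.7-(-28.2))*((-12.8)-(-23.4))
= 0

Yes, collinear


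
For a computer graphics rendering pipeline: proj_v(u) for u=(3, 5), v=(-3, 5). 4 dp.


u.v = 16, |v| = sqrt(34) = 5.831
Scalar projection = u.v / |v| = 16 / sqrt(34) = 2.744

2.744


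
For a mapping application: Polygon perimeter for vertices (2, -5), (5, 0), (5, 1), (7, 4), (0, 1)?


Sides: (2, -5)->(5, 0): sqrt(34) = 5.830952, (5, 0)->(5, 1): sqrt(1) = 1, (5, 1)->(7, 4): sqrt(13) = 3.605551, (7, 4)->(0, 1): sqrt(58) = 7.615773, (0, 1)->(2, -5): sqrt(40) = 6.324555
Sum = 24.376831
Perimeter = 24.3768

24.3768


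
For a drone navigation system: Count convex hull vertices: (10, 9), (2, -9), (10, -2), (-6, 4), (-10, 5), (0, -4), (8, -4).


Convex hull vertices (CCW): (-10, 5), (2, -9), (8, -4), (10, -2), (10, 9)
Count = 5

5


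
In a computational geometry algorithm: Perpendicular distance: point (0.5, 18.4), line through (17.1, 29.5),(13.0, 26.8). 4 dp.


|cross product| = 0.69
|line direction| = sqrt(24.1) = 4.9092
Distance = 0.69/sqrt(24.1) = 0.1406

0.1406


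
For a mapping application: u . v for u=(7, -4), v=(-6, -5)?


u . v = u_x*v_x + u_y*v_y = 7*(-6) + (-4)*(-5)
= (-42) + 20 = -22

-22


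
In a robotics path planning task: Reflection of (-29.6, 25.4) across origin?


Reflection over origin: (x,y) -> (-x,-y)
(-29.6, 25.4) -> (29.6, -25.4)

(29.6, -25.4)


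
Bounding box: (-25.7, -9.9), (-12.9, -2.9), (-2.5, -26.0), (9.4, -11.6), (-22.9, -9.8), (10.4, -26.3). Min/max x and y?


x range: [-25.7, 10.4]
y range: [-26.3, -2.9]
Bounding box: (-25.7,-26.3) to (10.4,-2.9)

(-25.7,-26.3) to (10.4,-2.9)


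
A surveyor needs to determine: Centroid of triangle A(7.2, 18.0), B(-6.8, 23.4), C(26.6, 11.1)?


Centroid = ((x_A+x_B+x_C)/3, (y_A+y_B+y_C)/3)
= ((7.2+(-6.8)+26.6)/3, (18+23.4+11.1)/3)
= (9, 17.5)

(9, 17.5)


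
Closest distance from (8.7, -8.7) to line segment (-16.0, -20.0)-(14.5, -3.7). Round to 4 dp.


Project P onto AB: t = 0.7839 (clamped to [0,1])
Closest point on segment: (7.91, -7.2218)
Distance: 1.676

1.676


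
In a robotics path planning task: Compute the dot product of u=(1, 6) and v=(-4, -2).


u . v = u_x*v_x + u_y*v_y = 1*(-4) + 6*(-2)
= (-4) + (-12) = -16

-16


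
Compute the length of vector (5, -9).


|u| = sqrt(5^2 + (-9)^2) = sqrt(106) = 10.2956

10.2956


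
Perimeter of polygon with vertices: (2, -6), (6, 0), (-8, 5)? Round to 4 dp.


Sides: (2, -6)->(6, 0): sqrt(52) = 7.211103, (6, 0)->(-8, 5): sqrt(221) = 14.866069, (-8, 5)->(2, -6): sqrt(221) = 14.866069
Sum = 36.943241
Perimeter = 36.9432

36.9432


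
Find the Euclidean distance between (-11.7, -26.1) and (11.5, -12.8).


dx=23.2, dy=13.3
d^2 = 23.2^2 + 13.3^2 = 715.13
d = sqrt(715.13) = 26.7419

26.7419


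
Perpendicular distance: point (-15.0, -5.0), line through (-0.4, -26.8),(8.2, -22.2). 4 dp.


|cross product| = 254.64
|line direction| = sqrt(95.12) = 9.7529
Distance = 254.64/sqrt(95.12) = 26.109

26.109


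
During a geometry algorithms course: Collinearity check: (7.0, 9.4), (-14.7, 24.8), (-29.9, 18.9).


Cross product: ((-14.7)-7)*(18.9-9.4) - (24.8-9.4)*((-29.9)-7)
= 362.11

No, not collinear


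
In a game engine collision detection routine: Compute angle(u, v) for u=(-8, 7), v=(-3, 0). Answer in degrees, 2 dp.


u.v = 24, |u| = sqrt(113) = 10.6301, |v| = sqrt(9) = 3
cos(theta) = u.v/(|u||v|) = 24/sqrt(1017) = 0.752577
theta = acos(0.752577) = 41.19 degrees

41.19 degrees


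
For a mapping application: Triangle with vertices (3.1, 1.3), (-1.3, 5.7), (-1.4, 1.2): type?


Side lengths squared: AB^2=38.72, BC^2=20.26, CA^2=20.26
Sorted: [20.26, 20.26, 38.72]
By sides: Isosceles, By angles: Acute

Isosceles, Acute


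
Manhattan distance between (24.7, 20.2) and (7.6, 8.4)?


|24.7-7.6| + |20.2-8.4| = 17.1 + 11.8 = 28.9

28.9


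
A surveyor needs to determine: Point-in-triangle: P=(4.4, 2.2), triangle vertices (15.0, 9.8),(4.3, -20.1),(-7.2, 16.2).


Cross products: AB x AP = -235.62, BC x BP = -260.08, CA x CP = -236.56
All same sign? yes

Yes, inside


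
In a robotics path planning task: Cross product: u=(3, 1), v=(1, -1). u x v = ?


u x v = u_x*v_y - u_y*v_x = 3*(-1) - 1*1
= (-3) - 1 = -4

-4


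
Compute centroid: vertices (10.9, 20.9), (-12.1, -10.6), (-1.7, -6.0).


Centroid = ((x_A+x_B+x_C)/3, (y_A+y_B+y_C)/3)
= ((10.9+(-12.1)+(-1.7))/3, (20.9+(-10.6)+(-6))/3)
= (-0.9667, 1.4333)

(-0.9667, 1.4333)


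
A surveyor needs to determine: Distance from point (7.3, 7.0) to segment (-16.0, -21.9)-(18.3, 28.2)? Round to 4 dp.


Project P onto AB: t = 0.6095 (clamped to [0,1])
Closest point on segment: (4.9073, 8.6381)
Distance: 2.8997

2.8997


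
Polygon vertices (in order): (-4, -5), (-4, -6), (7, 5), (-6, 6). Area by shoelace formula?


Shoelace sum: ((-4)*(-6) - (-4)*(-5)) + ((-4)*5 - 7*(-6)) + (7*6 - (-6)*5) + ((-6)*(-5) - (-4)*6)
= 152
Area = |152|/2 = 76

76


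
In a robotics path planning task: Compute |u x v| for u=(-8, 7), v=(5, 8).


|u x v| = |(-8)*8 - 7*5|
= |(-64) - 35| = 99

99


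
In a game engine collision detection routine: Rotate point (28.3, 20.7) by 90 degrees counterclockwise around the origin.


90° CCW: (x,y) -> (-y, x)
(28.3,20.7) -> (-20.7, 28.3)

(-20.7, 28.3)


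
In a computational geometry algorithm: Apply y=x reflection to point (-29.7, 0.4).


Reflection over y=x: (x,y) -> (y,x)
(-29.7, 0.4) -> (0.4, -29.7)

(0.4, -29.7)


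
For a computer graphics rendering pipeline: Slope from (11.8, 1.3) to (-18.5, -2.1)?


slope = (y2-y1)/(x2-x1) = ((-2.1)-1.3)/((-18.5)-11.8) = (-3.4)/(-30.3) = 0.1122

0.1122


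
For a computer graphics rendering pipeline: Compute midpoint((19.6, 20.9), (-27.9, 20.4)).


M = ((19.6+(-27.9))/2, (20.9+20.4)/2)
= (-4.15, 20.65)

(-4.15, 20.65)


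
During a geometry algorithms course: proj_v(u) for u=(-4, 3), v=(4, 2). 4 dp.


u.v = -10, |v| = sqrt(20) = 4.4721
Scalar projection = u.v / |v| = -10 / sqrt(20) = -2.2361

-2.2361


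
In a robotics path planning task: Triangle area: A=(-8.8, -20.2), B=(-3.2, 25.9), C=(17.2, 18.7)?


Area = |x_A(y_B-y_C) + x_B(y_C-y_A) + x_C(y_A-y_B)|/2
= |(-63.36) + (-124.48) + (-792.92)|/2
= 980.76/2 = 490.38

490.38


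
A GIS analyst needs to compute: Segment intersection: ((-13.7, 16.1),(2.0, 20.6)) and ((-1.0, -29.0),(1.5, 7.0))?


Cross products: d1=569.95, d2=16, d3=-765.22, d4=-211.27
d1*d2 < 0 and d3*d4 < 0? no

No, they don't intersect


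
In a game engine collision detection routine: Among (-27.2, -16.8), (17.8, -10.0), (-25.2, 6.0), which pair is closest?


d(P0,P1) = 45.5109, d(P0,P2) = 22.8876, d(P1,P2) = 45.8803
Closest: P0 and P2

Closest pair: (-27.2, -16.8) and (-25.2, 6.0), distance = 22.8876


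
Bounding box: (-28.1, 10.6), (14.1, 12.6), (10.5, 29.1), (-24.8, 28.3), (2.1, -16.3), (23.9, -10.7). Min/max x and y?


x range: [-28.1, 23.9]
y range: [-16.3, 29.1]
Bounding box: (-28.1,-16.3) to (23.9,29.1)

(-28.1,-16.3) to (23.9,29.1)


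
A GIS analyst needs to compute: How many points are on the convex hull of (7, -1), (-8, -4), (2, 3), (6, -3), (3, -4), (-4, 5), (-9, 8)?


Convex hull vertices (CCW): (-9, 8), (-8, -4), (3, -4), (6, -3), (7, -1), (2, 3)
Count = 6

6


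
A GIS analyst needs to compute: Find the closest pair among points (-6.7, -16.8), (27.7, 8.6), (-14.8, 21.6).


d(P0,P1) = 42.7612, d(P0,P2) = 39.245, d(P1,P2) = 44.4438
Closest: P0 and P2

Closest pair: (-6.7, -16.8) and (-14.8, 21.6), distance = 39.245


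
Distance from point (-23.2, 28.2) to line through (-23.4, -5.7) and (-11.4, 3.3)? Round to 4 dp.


|cross product| = 405
|line direction| = sqrt(225) = 15
Distance = 405/sqrt(225) = 27

27


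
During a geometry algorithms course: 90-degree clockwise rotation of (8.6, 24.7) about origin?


90° CW: (x,y) -> (y, -x)
(8.6,24.7) -> (24.7, -8.6)

(24.7, -8.6)


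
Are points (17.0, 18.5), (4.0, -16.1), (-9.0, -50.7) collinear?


Cross product: (4-17)*((-50.7)-18.5) - ((-16.1)-18.5)*((-9)-17)
= 0

Yes, collinear


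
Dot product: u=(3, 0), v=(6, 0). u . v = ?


u . v = u_x*v_x + u_y*v_y = 3*6 + 0*0
= 18 + 0 = 18

18


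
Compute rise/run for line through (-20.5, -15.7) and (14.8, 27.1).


slope = (y2-y1)/(x2-x1) = (27.1-(-15.7))/(14.8-(-20.5)) = 42.8/35.3 = 1.2125

1.2125


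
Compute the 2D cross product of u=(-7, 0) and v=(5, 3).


u x v = u_x*v_y - u_y*v_x = (-7)*3 - 0*5
= (-21) - 0 = -21

-21


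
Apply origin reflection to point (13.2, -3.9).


Reflection over origin: (x,y) -> (-x,-y)
(13.2, -3.9) -> (-13.2, 3.9)

(-13.2, 3.9)


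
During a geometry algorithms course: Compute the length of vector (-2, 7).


|u| = sqrt((-2)^2 + 7^2) = sqrt(53) = 7.2801

7.2801


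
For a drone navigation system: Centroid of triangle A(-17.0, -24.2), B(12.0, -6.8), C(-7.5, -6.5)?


Centroid = ((x_A+x_B+x_C)/3, (y_A+y_B+y_C)/3)
= (((-17)+12+(-7.5))/3, ((-24.2)+(-6.8)+(-6.5))/3)
= (-4.1667, -12.5)

(-4.1667, -12.5)


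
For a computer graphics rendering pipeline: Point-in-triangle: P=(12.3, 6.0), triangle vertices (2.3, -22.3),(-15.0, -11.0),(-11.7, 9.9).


Cross products: AB x AP = -602.59, BC x BP = -514.47, CA x CP = 718.2
All same sign? no

No, outside


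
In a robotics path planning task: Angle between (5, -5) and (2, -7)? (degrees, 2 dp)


u.v = 45, |u| = sqrt(50) = 7.0711, |v| = sqrt(53) = 7.2801
cos(theta) = u.v/(|u||v|) = 45/sqrt(2650) = 0.874157
theta = acos(0.874157) = 29.05 degrees

29.05 degrees


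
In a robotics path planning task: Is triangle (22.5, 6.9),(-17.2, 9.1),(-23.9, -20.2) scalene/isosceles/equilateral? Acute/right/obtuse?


Side lengths squared: AB^2=1580.93, BC^2=903.38, CA^2=2887.37
Sorted: [903.38, 1580.93, 2887.37]
By sides: Scalene, By angles: Obtuse

Scalene, Obtuse


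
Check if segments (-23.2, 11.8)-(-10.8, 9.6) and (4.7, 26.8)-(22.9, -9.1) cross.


Cross products: d1=-1274.61, d2=-869.49, d3=247.38, d4=-157.74
d1*d2 < 0 and d3*d4 < 0? no

No, they don't intersect


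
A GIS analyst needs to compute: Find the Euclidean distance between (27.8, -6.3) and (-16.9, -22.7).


dx=-44.7, dy=-16.4
d^2 = (-44.7)^2 + (-16.4)^2 = 2267.05
d = sqrt(2267.05) = 47.6135

47.6135


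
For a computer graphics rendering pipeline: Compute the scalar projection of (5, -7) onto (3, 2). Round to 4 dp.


u.v = 1, |v| = sqrt(13) = 3.6056
Scalar projection = u.v / |v| = 1 / sqrt(13) = 0.2774

0.2774


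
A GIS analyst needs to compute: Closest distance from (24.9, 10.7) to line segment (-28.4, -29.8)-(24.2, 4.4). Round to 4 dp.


Project P onto AB: t = 1 (clamped to [0,1])
Closest point on segment: (24.2, 4.4)
Distance: 6.3388

6.3388


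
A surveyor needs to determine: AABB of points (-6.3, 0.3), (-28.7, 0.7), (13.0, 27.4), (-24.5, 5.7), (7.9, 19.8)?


x range: [-28.7, 13]
y range: [0.3, 27.4]
Bounding box: (-28.7,0.3) to (13,27.4)

(-28.7,0.3) to (13,27.4)


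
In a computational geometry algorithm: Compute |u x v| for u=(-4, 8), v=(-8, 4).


|u x v| = |(-4)*4 - 8*(-8)|
= |(-16) - (-64)| = 48

48


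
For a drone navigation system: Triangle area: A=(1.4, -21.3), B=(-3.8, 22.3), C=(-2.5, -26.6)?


Area = |x_A(y_B-y_C) + x_B(y_C-y_A) + x_C(y_A-y_B)|/2
= |68.46 + 20.14 + 109|/2
= 197.6/2 = 98.8

98.8


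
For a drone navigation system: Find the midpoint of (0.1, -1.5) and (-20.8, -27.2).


M = ((0.1+(-20.8))/2, ((-1.5)+(-27.2))/2)
= (-10.35, -14.35)

(-10.35, -14.35)


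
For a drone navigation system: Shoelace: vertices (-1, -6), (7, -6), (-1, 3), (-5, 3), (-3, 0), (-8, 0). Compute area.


Shoelace sum: ((-1)*(-6) - 7*(-6)) + (7*3 - (-1)*(-6)) + ((-1)*3 - (-5)*3) + ((-5)*0 - (-3)*3) + ((-3)*0 - (-8)*0) + ((-8)*(-6) - (-1)*0)
= 132
Area = |132|/2 = 66

66


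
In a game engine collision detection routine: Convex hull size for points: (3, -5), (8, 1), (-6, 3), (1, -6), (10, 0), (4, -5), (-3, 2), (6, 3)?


Convex hull vertices (CCW): (-6, 3), (1, -6), (4, -5), (10, 0), (6, 3)
Count = 5

5


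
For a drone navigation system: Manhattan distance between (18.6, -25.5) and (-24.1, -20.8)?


|18.6-(-24.1)| + |(-25.5)-(-20.8)| = 42.7 + 4.7 = 47.4

47.4


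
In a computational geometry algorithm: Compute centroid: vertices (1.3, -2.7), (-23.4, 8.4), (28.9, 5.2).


Centroid = ((x_A+x_B+x_C)/3, (y_A+y_B+y_C)/3)
= ((1.3+(-23.4)+28.9)/3, ((-2.7)+8.4+5.2)/3)
= (2.2667, 3.6333)

(2.2667, 3.6333)
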